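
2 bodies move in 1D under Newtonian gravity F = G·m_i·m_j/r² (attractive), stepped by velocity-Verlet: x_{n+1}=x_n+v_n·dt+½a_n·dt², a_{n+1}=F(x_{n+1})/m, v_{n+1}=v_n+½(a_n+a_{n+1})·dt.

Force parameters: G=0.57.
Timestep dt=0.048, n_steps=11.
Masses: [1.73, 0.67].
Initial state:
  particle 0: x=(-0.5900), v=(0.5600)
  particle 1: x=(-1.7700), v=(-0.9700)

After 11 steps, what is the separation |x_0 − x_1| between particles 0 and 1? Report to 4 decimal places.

1.8905

step 0: x0=(-0.5900) x1=(-1.7700)
step 1: x0=(-0.5634) x1=(-1.8157)
step 2: x0=(-0.5374) x1=(-1.8600)
step 3: x0=(-0.5119) x1=(-1.9030)
step 4: x0=(-0.4869) x1=(-1.9449)
step 5: x0=(-0.4623) x1=(-1.9856)
step 6: x0=(-0.4380) x1=(-2.0254)
step 7: x0=(-0.4141) x1=(-2.0643)
step 8: x0=(-0.3905) x1=(-2.1023)
step 9: x0=(-0.3672) x1=(-2.1396)
step 10: x0=(-0.3442) x1=(-2.1761)
step 11: x0=(-0.3215) x1=(-2.2120)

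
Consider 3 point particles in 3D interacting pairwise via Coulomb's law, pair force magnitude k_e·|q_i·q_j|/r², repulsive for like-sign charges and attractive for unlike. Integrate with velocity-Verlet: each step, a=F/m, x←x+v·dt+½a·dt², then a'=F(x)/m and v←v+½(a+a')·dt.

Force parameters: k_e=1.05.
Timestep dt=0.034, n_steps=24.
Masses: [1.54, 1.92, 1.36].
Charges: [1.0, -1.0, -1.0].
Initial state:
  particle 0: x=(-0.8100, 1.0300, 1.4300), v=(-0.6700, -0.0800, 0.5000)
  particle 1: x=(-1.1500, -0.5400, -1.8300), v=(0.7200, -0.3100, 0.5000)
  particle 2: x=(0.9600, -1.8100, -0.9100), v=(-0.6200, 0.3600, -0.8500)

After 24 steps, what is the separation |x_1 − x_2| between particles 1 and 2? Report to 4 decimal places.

step 0: x0=(-0.8100, 1.0300, 1.4300) x1=(-1.1500, -0.5400, -1.8300) x2=(0.9600, -1.8100, -0.9100)
step 1: x0=(-0.8328, 1.0273, 1.4470) x1=(-1.1256, -0.5505, -1.8130) x2=(0.9390, -1.7978, -0.9389)
step 2: x0=(-0.8555, 1.0244, 1.4638) x1=(-1.1012, -0.5609, -1.7960) x2=(0.9180, -1.7856, -0.9676)
step 3: x0=(-0.8783, 1.0216, 1.4806) x1=(-1.0769, -0.5713, -1.7790) x2=(0.8971, -1.7734, -0.9964)
step 4: x0=(-0.9010, 1.0187, 1.4974) x1=(-1.0527, -0.5816, -1.7619) x2=(0.8764, -1.7613, -1.0250)
step 5: x0=(-0.9237, 1.0157, 1.5140) x1=(-1.0286, -0.5918, -1.7449) x2=(0.8557, -1.7492, -1.0535)
step 6: x0=(-0.9464, 1.0126, 1.5305) x1=(-1.0045, -0.6020, -1.7278) x2=(0.8352, -1.7372, -1.0820)
step 7: x0=(-0.9691, 1.0095, 1.5470) x1=(-0.9806, -0.6120, -1.7108) x2=(0.8148, -1.7252, -1.1104)
step 8: x0=(-0.9917, 1.0064, 1.5634) x1=(-0.9568, -0.6220, -1.6937) x2=(0.7945, -1.7133, -1.1387)
step 9: x0=(-1.0144, 1.0032, 1.5797) x1=(-0.9331, -0.6319, -1.6766) x2=(0.7743, -1.7014, -1.1669)
step 10: x0=(-1.0370, 0.9999, 1.5959) x1=(-0.9095, -0.6417, -1.6596) x2=(0.7543, -1.6897, -1.1950)
step 11: x0=(-1.0596, 0.9966, 1.6121) x1=(-0.8860, -0.6513, -1.6425) x2=(0.7345, -1.6780, -1.2231)
step 12: x0=(-1.0821, 0.9933, 1.6282) x1=(-0.8627, -0.6609, -1.6254) x2=(0.7148, -1.6664, -1.2511)
step 13: x0=(-1.1047, 0.9899, 1.6441) x1=(-0.8395, -0.6704, -1.6083) x2=(0.6953, -1.6549, -1.2790)
step 14: x0=(-1.1272, 0.9864, 1.6601) x1=(-0.8165, -0.6797, -1.5912) x2=(0.6760, -1.6435, -1.3068)
step 15: x0=(-1.1497, 0.9829, 1.6759) x1=(-0.7937, -0.6889, -1.5741) x2=(0.6569, -1.6322, -1.3345)
step 16: x0=(-1.1722, 0.9793, 1.6916) x1=(-0.7710, -0.6980, -1.5569) x2=(0.6381, -1.6210, -1.3622)
step 17: x0=(-1.1947, 0.9757, 1.7073) x1=(-0.7485, -0.7069, -1.5398) x2=(0.6194, -1.6100, -1.3898)
step 18: x0=(-1.2171, 0.9720, 1.7229) x1=(-0.7262, -0.7157, -1.5226) x2=(0.6011, -1.5992, -1.4173)
step 19: x0=(-1.2395, 0.9683, 1.7384) x1=(-0.7042, -0.7244, -1.5054) x2=(0.5830, -1.5885, -1.4448)
step 20: x0=(-1.2619, 0.9645, 1.7538) x1=(-0.6823, -0.7328, -1.4882) x2=(0.5652, -1.5780, -1.4722)
step 21: x0=(-1.2843, 0.9607, 1.7692) x1=(-0.6607, -0.7411, -1.4709) x2=(0.5477, -1.5677, -1.4996)
step 22: x0=(-1.3066, 0.9568, 1.7844) x1=(-0.6393, -0.7492, -1.4536) x2=(0.5305, -1.5576, -1.5270)
step 23: x0=(-1.3289, 0.9529, 1.7996) x1=(-0.6182, -0.7571, -1.4363) x2=(0.5137, -1.5478, -1.5544)
step 24: x0=(-1.3512, 0.9489, 1.8147) x1=(-0.5974, -0.7648, -1.4188) x2=(0.4972, -1.5381, -1.5817)

1.3501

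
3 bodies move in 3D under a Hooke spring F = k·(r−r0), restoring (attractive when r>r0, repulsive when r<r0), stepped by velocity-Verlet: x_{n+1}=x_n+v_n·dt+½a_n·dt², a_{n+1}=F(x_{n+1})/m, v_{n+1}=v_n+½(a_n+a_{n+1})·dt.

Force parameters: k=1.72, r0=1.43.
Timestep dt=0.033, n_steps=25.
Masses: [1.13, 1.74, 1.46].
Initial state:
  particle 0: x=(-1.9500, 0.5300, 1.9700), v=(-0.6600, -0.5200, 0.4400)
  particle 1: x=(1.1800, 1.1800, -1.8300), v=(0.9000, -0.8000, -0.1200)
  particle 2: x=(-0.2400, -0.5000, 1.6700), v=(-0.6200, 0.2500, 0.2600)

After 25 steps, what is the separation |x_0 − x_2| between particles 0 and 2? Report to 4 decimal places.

step 0: x0=(-1.9500, 0.5300, 1.9700) x1=(1.1800, 1.1800, -1.8300) x2=(-0.2400, -0.5000, 1.6700)
step 1: x0=(-1.9695, 0.5130, 1.9822) x1=(1.2080, 1.1528, -1.8313) x2=(-0.2602, -0.4909, 1.6772)
step 2: x0=(-1.9845, 0.4962, 1.9897) x1=(1.2325, 1.1239, -1.8271) x2=(-0.2798, -0.4800, 1.6815)
step 3: x0=(-1.9948, 0.4798, 1.9926) x1=(1.2535, 1.0934, -1.8176) x2=(-0.2987, -0.4674, 1.6830)
step 4: x0=(-2.0005, 0.4636, 1.9908) x1=(1.2709, 1.0613, -1.8026) x2=(-0.3169, -0.4531, 1.6817)
step 5: x0=(-2.0016, 0.4478, 1.9844) x1=(1.2846, 1.0277, -1.7823) x2=(-0.3344, -0.4373, 1.6775)
step 6: x0=(-1.9981, 0.4322, 1.9734) x1=(1.2947, 0.9926, -1.7567) x2=(-0.3510, -0.4200, 1.6706)
step 7: x0=(-1.9900, 0.4170, 1.9578) x1=(1.3011, 0.9561, -1.7257) x2=(-0.3668, -0.4012, 1.6609)
step 8: x0=(-1.9775, 0.4022, 1.9378) x1=(1.3038, 0.9183, -1.6897) x2=(-0.3817, -0.3811, 1.6485)
step 9: x0=(-1.9605, 0.3876, 1.9134) x1=(1.3029, 0.8791, -1.6485) x2=(-0.3956, -0.3597, 1.6334)
step 10: x0=(-1.9393, 0.3735, 1.8847) x1=(1.2983, 0.8388, -1.6024) x2=(-0.4085, -0.3371, 1.6158)
step 11: x0=(-1.9139, 0.3596, 1.8520) x1=(1.2901, 0.7973, -1.5516) x2=(-0.4203, -0.3135, 1.5956)
step 12: x0=(-1.8844, 0.3461, 1.8152) x1=(1.2784, 0.7547, -1.4960) x2=(-0.4311, -0.2888, 1.5729)
step 13: x0=(-1.8511, 0.3330, 1.7747) x1=(1.2632, 0.7112, -1.4360) x2=(-0.4407, -0.2632, 1.5479)
step 14: x0=(-1.8140, 0.3202, 1.7304) x1=(1.2446, 0.6667, -1.3717) x2=(-0.4492, -0.2369, 1.5207)
step 15: x0=(-1.7735, 0.3078, 1.6827) x1=(1.2228, 0.6215, -1.3034) x2=(-0.4564, -0.2098, 1.4912)
step 16: x0=(-1.7297, 0.2957, 1.6317) x1=(1.1977, 0.5754, -1.2312) x2=(-0.4624, -0.1821, 1.4597)
step 17: x0=(-1.6828, 0.2840, 1.5777) x1=(1.1697, 0.5288, -1.1553) x2=(-0.4671, -0.1538, 1.4262)
step 18: x0=(-1.6331, 0.2725, 1.5207) x1=(1.1386, 0.4815, -1.0761) x2=(-0.4706, -0.1252, 1.3910)
step 19: x0=(-1.5808, 0.2614, 1.4612) x1=(1.1049, 0.4338, -0.9937) x2=(-0.4727, -0.0962, 1.3540)
step 20: x0=(-1.5263, 0.2507, 1.3992) x1=(1.0685, 0.3857, -0.9084) x2=(-0.4735, -0.0670, 1.3155)
step 21: x0=(-1.4697, 0.2402, 1.3349) x1=(1.0297, 0.3372, -0.8206) x2=(-0.4729, -0.0377, 1.2756)
step 22: x0=(-1.4114, 0.2299, 1.2687) x1=(0.9886, 0.2886, -0.7304) x2=(-0.4710, -0.0082, 1.2344)
step 23: x0=(-1.3517, 0.2199, 1.2007) x1=(0.9454, 0.2397, -0.6381) x2=(-0.4677, 0.0212, 1.1922)
step 24: x0=(-1.2909, 0.2101, 1.1312) x1=(0.9004, 0.1908, -0.5441) x2=(-0.4631, 0.0506, 1.1491)
step 25: x0=(-1.2293, 0.2005, 1.0603) x1=(0.8538, 0.1418, -0.4486) x2=(-0.4571, 0.0800, 1.1052)

0.7828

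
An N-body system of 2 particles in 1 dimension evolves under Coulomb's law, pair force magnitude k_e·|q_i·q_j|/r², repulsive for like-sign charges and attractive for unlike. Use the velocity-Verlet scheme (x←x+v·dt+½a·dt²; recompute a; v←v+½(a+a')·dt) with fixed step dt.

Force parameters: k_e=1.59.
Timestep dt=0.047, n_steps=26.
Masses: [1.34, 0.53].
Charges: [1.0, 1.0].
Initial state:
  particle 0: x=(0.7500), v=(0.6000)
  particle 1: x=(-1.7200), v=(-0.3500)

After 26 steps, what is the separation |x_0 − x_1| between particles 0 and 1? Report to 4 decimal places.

4.0104

step 0: x0=(0.7500) x1=(-1.7200)
step 1: x0=(0.7784) x1=(-1.7370)
step 2: x0=(0.8072) x1=(-1.7550)
step 3: x0=(0.8365) x1=(-1.7741)
step 4: x0=(0.8661) x1=(-1.7941)
step 5: x0=(0.8961) x1=(-1.8151)
step 6: x0=(0.9264) x1=(-1.8369)
step 7: x0=(0.9571) x1=(-1.8597)
step 8: x0=(0.9881) x1=(-1.8832)
step 9: x0=(1.0194) x1=(-1.9076)
step 10: x0=(1.0511) x1=(-1.9327)
step 11: x0=(1.0830) x1=(-1.9586)
step 12: x0=(1.1152) x1=(-1.9852)
step 13: x0=(1.1477) x1=(-2.0125)
step 14: x0=(1.1805) x1=(-2.0405)
step 15: x0=(1.2135) x1=(-2.0691)
step 16: x0=(1.2467) x1=(-2.0983)
step 17: x0=(1.2802) x1=(-2.1281)
step 18: x0=(1.3139) x1=(-2.1584)
step 19: x0=(1.3478) x1=(-2.1894)
step 20: x0=(1.3820) x1=(-2.2208)
step 21: x0=(1.4163) x1=(-2.2528)
step 22: x0=(1.4508) x1=(-2.2852)
step 23: x0=(1.4855) x1=(-2.3181)
step 24: x0=(1.5204) x1=(-2.3515)
step 25: x0=(1.5555) x1=(-2.3854)
step 26: x0=(1.5907) x1=(-2.4196)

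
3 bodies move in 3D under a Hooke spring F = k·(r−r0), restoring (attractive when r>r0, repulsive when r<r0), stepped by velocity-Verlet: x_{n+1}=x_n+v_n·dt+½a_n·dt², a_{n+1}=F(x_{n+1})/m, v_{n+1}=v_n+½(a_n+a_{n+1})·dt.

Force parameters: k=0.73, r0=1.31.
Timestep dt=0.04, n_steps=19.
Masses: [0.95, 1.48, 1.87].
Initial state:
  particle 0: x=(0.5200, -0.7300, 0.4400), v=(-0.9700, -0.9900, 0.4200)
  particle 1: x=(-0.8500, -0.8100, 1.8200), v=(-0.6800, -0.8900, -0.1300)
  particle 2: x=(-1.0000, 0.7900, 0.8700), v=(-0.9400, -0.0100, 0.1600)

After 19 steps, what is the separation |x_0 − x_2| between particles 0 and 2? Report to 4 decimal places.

2.3031

step 0: x0=(0.5200, -0.7300, 0.4400) x1=(-0.8500, -0.8100, 1.8200) x2=(-1.0000, 0.7900, 0.8700)
step 1: x0=(0.4805, -0.7692, 0.4572) x1=(-0.8770, -0.8454, 1.8145) x2=(-1.0374, 0.7893, 0.8764)
step 2: x0=(0.4398, -0.8077, 0.4751) x1=(-0.9038, -0.8804, 1.8085) x2=(-1.0744, 0.7878, 0.8829)
step 3: x0=(0.3978, -0.8454, 0.4937) x1=(-0.9302, -0.9149, 1.8018) x2=(-1.1109, 0.7856, 0.8895)
step 4: x0=(0.3545, -0.8823, 0.5131) x1=(-0.9564, -0.9490, 1.7947) x2=(-1.1470, 0.7826, 0.8962)
step 5: x0=(0.3100, -0.9184, 0.5330) x1=(-0.9824, -0.9827, 1.7870) x2=(-1.1827, 0.7789, 0.9029)
step 6: x0=(0.2642, -0.9535, 0.5536) x1=(-1.0081, -1.0158, 1.7788) x2=(-1.2180, 0.7743, 0.9098)
step 7: x0=(0.2173, -0.9878, 0.5748) x1=(-1.0336, -1.0485, 1.7701) x2=(-1.2528, 0.7688, 0.9167)
step 8: x0=(0.1692, -1.0211, 0.5965) x1=(-1.0589, -1.0806, 1.7610) x2=(-1.2871, 0.7625, 0.9237)
step 9: x0=(0.1199, -1.0536, 0.6187) x1=(-1.0841, -1.1122, 1.7514) x2=(-1.3210, 0.7553, 0.9309)
step 10: x0=(0.0696, -1.0850, 0.6414) x1=(-1.1092, -1.1433, 1.7414) x2=(-1.3545, 0.7472, 0.9381)
step 11: x0=(0.0183, -1.1155, 0.6645) x1=(-1.1341, -1.1738, 1.7310) x2=(-1.3875, 0.7381, 0.9454)
step 12: x0=(-0.0341, -1.1450, 0.6879) x1=(-1.1590, -1.2037, 1.7203) x2=(-1.4200, 0.7281, 0.9528)
step 13: x0=(-0.0874, -1.1734, 0.7117) x1=(-1.1838, -1.2331, 1.7091) x2=(-1.4521, 0.7171, 0.9604)
step 14: x0=(-0.1416, -1.2009, 0.7357) x1=(-1.2086, -1.2618, 1.6977) x2=(-1.4838, 0.7051, 0.9680)
step 15: x0=(-0.1966, -1.2273, 0.7600) x1=(-1.2334, -1.2900, 1.6860) x2=(-1.5151, 0.6921, 0.9758)
step 16: x0=(-0.2525, -1.2527, 0.7845) x1=(-1.2583, -1.3176, 1.6740) x2=(-1.5459, 0.6782, 0.9836)
step 17: x0=(-0.3090, -1.2771, 0.8091) x1=(-1.2832, -1.3445, 1.6618) x2=(-1.5763, 0.6632, 0.9916)
step 18: x0=(-0.3663, -1.3004, 0.8338) x1=(-1.3082, -1.3709, 1.6494) x2=(-1.6062, 0.6472, 0.9997)
step 19: x0=(-0.4241, -1.3227, 0.8585) x1=(-1.3333, -1.3966, 1.6369) x2=(-1.6358, 0.6302, 1.0079)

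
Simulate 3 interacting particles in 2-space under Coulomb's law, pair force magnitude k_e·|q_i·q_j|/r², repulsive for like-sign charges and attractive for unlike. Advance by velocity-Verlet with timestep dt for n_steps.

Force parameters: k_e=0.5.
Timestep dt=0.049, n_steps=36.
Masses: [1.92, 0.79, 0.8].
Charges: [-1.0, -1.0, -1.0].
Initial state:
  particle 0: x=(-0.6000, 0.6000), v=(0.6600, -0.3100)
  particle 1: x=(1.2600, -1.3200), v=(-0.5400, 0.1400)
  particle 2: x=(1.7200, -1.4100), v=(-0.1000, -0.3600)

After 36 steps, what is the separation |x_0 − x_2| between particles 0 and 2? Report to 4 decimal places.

step 0: x0=(-0.6000, 0.6000) x1=(1.2600, -1.3200) x2=(1.7200, -1.4100)
step 1: x0=(-0.5677, 0.5849) x1=(1.2302, -1.3126) x2=(1.7185, -1.4283)
step 2: x0=(-0.5355, 0.5698) x1=(1.1947, -1.3039) x2=(1.7229, -1.4482)
step 3: x0=(-0.5035, 0.5549) x1=(1.1545, -1.2940) x2=(1.7323, -1.4694)
step 4: x0=(-0.4716, 0.5401) x1=(1.1104, -1.2832) x2=(1.7458, -1.4920)
step 5: x0=(-0.4397, 0.5255) x1=(1.0633, -1.2714) x2=(1.7625, -1.5157)
step 6: x0=(-0.4080, 0.5110) x1=(1.0138, -1.2590) x2=(1.7820, -1.5405)
step 7: x0=(-0.3765, 0.4966) x1=(0.9623, -1.2460) x2=(1.8037, -1.5661)
step 8: x0=(-0.3450, 0.4823) x1=(0.9092, -1.2326) x2=(1.8272, -1.5925)
step 9: x0=(-0.3137, 0.4683) x1=(0.8549, -1.2189) x2=(1.8523, -1.6196)
step 10: x0=(-0.2826, 0.4544) x1=(0.7996, -1.2050) x2=(1.8787, -1.6472)
step 11: x0=(-0.2515, 0.4406) x1=(0.7435, -1.1910) x2=(1.9062, -1.6754)
step 12: x0=(-0.2206, 0.4271) x1=(0.6866, -1.1770) x2=(1.9348, -1.7041)
step 13: x0=(-0.1899, 0.4138) x1=(0.6293, -1.1631) x2=(1.9642, -1.7332)
step 14: x0=(-0.1593, 0.4007) x1=(0.5715, -1.1493) x2=(1.9944, -1.7628)
step 15: x0=(-0.1288, 0.3878) x1=(0.5133, -1.1357) x2=(2.0253, -1.7926)
step 16: x0=(-0.0985, 0.3752) x1=(0.4549, -1.1224) x2=(2.0568, -1.8228)
step 17: x0=(-0.0682, 0.3629) x1=(0.3962, -1.1095) x2=(2.0888, -1.8534)
step 18: x0=(-0.0382, 0.3509) x1=(0.3372, -1.0970) x2=(2.1214, -1.8842)
step 19: x0=(-0.0082, 0.3392) x1=(0.2781, -1.0850) x2=(2.1544, -1.9153)
step 20: x0=(0.0217, 0.3278) x1=(0.2188, -1.0735) x2=(2.1879, -1.9466)
step 21: x0=(0.0515, 0.3168) x1=(0.1593, -1.0627) x2=(2.2217, -1.9782)
step 22: x0=(0.0812, 0.3062) x1=(0.0996, -1.0525) x2=(2.2560, -2.0100)
step 23: x0=(0.1108, 0.2959) x1=(0.0397, -1.0431) x2=(2.2906, -2.0420)
step 24: x0=(0.1405, 0.2860) x1=(-0.0206, -1.0344) x2=(2.3255, -2.0742)
step 25: x0=(0.1701, 0.2765) x1=(-0.0811, -1.0264) x2=(2.3607, -2.1066)
step 26: x0=(0.1998, 0.2675) x1=(-0.1420, -1.0193) x2=(2.3962, -2.1393)
step 27: x0=(0.2295, 0.2588) x1=(-0.2033, -1.0128) x2=(2.4320, -2.1721)
step 28: x0=(0.2593, 0.2504) x1=(-0.2650, -1.0071) x2=(2.4680, -2.2051)
step 29: x0=(0.2892, 0.2425) x1=(-0.3272, -1.0021) x2=(2.5043, -2.2382)
step 30: x0=(0.3192, 0.2348) x1=(-0.3899, -0.9977) x2=(2.5408, -2.2715)
step 31: x0=(0.3493, 0.2275) x1=(-0.4531, -0.9939) x2=(2.5776, -2.3050)
step 32: x0=(0.3795, 0.2205) x1=(-0.5169, -0.9907) x2=(2.6145, -2.3386)
step 33: x0=(0.4099, 0.2137) x1=(-0.5811, -0.9879) x2=(2.6517, -2.3724)
step 34: x0=(0.4404, 0.2071) x1=(-0.6459, -0.9856) x2=(2.6891, -2.4063)
step 35: x0=(0.4710, 0.2008) x1=(-0.7111, -0.9836) x2=(2.7266, -2.4404)
step 36: x0=(0.5018, 0.1947) x1=(-0.7769, -0.9820) x2=(2.7643, -2.4746)

3.4992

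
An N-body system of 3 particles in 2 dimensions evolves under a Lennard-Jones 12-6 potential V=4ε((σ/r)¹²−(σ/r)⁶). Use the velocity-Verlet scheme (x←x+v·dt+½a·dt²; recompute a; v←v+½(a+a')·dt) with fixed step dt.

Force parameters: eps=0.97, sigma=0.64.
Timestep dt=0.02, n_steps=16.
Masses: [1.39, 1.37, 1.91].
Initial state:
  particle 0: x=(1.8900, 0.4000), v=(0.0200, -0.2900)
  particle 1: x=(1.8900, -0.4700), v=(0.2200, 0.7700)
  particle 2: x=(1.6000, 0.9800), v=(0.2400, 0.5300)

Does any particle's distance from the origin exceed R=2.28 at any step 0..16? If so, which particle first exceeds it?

no

step 0: x0=(1.8900, 0.4000) x1=(1.8900, -0.4700) x2=(1.6000, 0.9800)
step 1: x0=(1.8922, 0.3902) x1=(1.8944, -0.4542) x2=(1.6035, 0.9932)
step 2: x0=(1.8962, 0.3756) x1=(1.8988, -0.4373) x2=(1.6057, 1.0092)
step 3: x0=(1.9007, 0.3591) x1=(1.9032, -0.4195) x2=(1.6075, 1.0258)
step 4: x0=(1.9051, 0.3418) x1=(1.9075, -0.4005) x2=(1.6095, 1.0422)
step 5: x0=(1.9091, 0.3246) x1=(1.9119, -0.3809) x2=(1.6117, 1.0580)
step 6: x0=(1.9127, 0.3091) x1=(1.9163, -0.3618) x2=(1.6141, 1.0731)
step 7: x0=(1.9159, 0.2983) x1=(1.9206, -0.3466) x2=(1.6169, 1.0875)
step 8: x0=(1.9187, 0.2974) x1=(1.9251, -0.3405) x2=(1.6199, 1.1012)
step 9: x0=(1.9211, 0.3085) x1=(1.9296, -0.3457) x2=(1.6232, 1.1142)
step 10: x0=(1.9231, 0.3271) x1=(1.9342, -0.3577) x2=(1.6266, 1.1267)
step 11: x0=(1.9248, 0.3488) x1=(1.9389, -0.3718) x2=(1.6303, 1.1385)
step 12: x0=(1.9261, 0.3713) x1=(1.9435, -0.3859) x2=(1.6343, 1.1497)
step 13: x0=(1.9272, 0.3937) x1=(1.9481, -0.3990) x2=(1.6385, 1.1602)
step 14: x0=(1.9278, 0.4161) x1=(1.9527, -0.4111) x2=(1.6429, 1.1700)
step 15: x0=(1.9282, 0.4385) x1=(1.9573, -0.4221) x2=(1.6476, 1.1790)
step 16: x0=(1.9282, 0.4610) x1=(1.9618, -0.4323) x2=(1.6526, 1.1874)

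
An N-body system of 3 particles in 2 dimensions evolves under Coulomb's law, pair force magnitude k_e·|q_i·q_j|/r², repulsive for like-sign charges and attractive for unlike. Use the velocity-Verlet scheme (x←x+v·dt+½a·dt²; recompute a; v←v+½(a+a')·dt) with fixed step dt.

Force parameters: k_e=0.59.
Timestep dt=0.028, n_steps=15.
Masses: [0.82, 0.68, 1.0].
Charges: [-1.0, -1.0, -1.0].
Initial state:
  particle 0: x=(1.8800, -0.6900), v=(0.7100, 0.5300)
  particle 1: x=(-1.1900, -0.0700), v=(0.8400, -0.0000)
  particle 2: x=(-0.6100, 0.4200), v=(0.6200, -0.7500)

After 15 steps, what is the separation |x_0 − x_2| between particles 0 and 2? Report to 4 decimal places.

2.5468

step 0: x0=(1.8800, -0.6900) x1=(-1.1900, -0.0700) x2=(-0.6100, 0.4200)
step 1: x0=(1.8999, -0.6752) x1=(-1.1670, -0.0704) x2=(-0.5924, 0.3993)
step 2: x0=(1.9200, -0.6604) x1=(-1.1450, -0.0715) x2=(-0.5741, 0.3791)
step 3: x0=(1.9402, -0.6457) x1=(-1.1240, -0.0734) x2=(-0.5553, 0.3595)
step 4: x0=(1.9605, -0.6310) x1=(-1.1042, -0.0762) x2=(-0.5358, 0.3405)
step 5: x0=(1.9810, -0.6163) x1=(-1.0856, -0.0797) x2=(-0.5155, 0.3220)
step 6: x0=(2.0016, -0.6017) x1=(-1.0682, -0.0840) x2=(-0.4946, 0.3041)
step 7: x0=(2.0223, -0.5871) x1=(-1.0520, -0.0891) x2=(-0.4729, 0.2868)
step 8: x0=(2.0432, -0.5726) x1=(-1.0371, -0.0949) x2=(-0.4505, 0.2700)
step 9: x0=(2.0642, -0.5580) x1=(-1.0235, -0.1015) x2=(-0.4274, 0.2538)
step 10: x0=(2.0853, -0.5436) x1=(-1.0111, -0.1089) x2=(-0.4034, 0.2380)
step 11: x0=(2.1065, -0.5291) x1=(-1.0000, -0.1168) x2=(-0.3787, 0.2228)
step 12: x0=(2.1279, -0.5147) x1=(-0.9902, -0.1255) x2=(-0.3533, 0.2080)
step 13: x0=(2.1495, -0.5003) x1=(-0.9817, -0.1347) x2=(-0.3271, 0.1937)
step 14: x0=(2.1712, -0.4860) x1=(-0.9743, -0.1445) x2=(-0.3003, 0.1797)
step 15: x0=(2.1930, -0.4717) x1=(-0.9681, -0.1548) x2=(-0.2727, 0.1662)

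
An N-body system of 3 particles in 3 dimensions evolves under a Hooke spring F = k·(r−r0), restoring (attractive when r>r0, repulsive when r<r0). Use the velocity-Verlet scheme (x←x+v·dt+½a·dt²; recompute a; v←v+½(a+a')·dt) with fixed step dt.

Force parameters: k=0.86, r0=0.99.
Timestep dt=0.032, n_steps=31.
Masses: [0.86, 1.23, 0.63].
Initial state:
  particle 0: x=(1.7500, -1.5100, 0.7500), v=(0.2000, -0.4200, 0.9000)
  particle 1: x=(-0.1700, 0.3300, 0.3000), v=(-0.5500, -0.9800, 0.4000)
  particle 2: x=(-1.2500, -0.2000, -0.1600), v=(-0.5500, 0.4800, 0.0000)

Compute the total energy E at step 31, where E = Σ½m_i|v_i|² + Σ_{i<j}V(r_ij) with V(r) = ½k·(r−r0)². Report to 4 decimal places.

5.2660

step 0: x0=(1.7500, -1.5100, 0.7500) x1=(-0.1700, 0.3300, 0.3000) x2=(-1.2500, -0.2000, -0.1600)
step 1: x0=(1.7547, -1.5224, 0.7783) x1=(-0.1873, 0.2982, 0.3129) x2=(-1.2659, -0.1852, -0.1595)
step 2: x0=(1.7559, -1.5326, 0.8057) x1=(-0.2038, 0.2655, 0.3259) x2=(-1.2785, -0.1716, -0.1579)
step 3: x0=(1.7537, -1.5406, 0.8320) x1=(-0.2196, 0.2318, 0.3390) x2=(-1.2878, -0.1592, -0.1552)
step 4: x0=(1.7479, -1.5465, 0.8573) x1=(-0.2347, 0.1974, 0.3523) x2=(-1.2937, -0.1481, -0.1513)
step 5: x0=(1.7386, -1.5503, 0.8815) x1=(-0.2490, 0.1621, 0.3658) x2=(-1.2963, -0.1383, -0.1463)
step 6: x0=(1.7258, -1.5518, 0.9046) x1=(-0.2626, 0.1260, 0.3794) x2=(-1.2955, -0.1298, -0.1402)
step 7: x0=(1.7095, -1.5513, 0.9266) x1=(-0.2754, 0.0891, 0.3932) x2=(-1.2916, -0.1227, -0.1329)
step 8: x0=(1.6897, -1.5487, 0.9475) x1=(-0.2874, 0.0514, 0.4072) x2=(-1.2844, -0.1170, -0.1244)
step 9: x0=(1.6666, -1.5440, 0.9673) x1=(-0.2986, 0.0131, 0.4213) x2=(-1.2740, -0.1127, -0.1148)
step 10: x0=(1.6400, -1.5373, 0.9859) x1=(-0.3091, -0.0260, 0.4357) x2=(-1.2605, -0.1098, -0.1040)
step 11: x0=(1.6101, -1.5286, 1.0035) x1=(-0.3187, -0.0658, 0.4503) x2=(-1.2441, -0.1083, -0.0920)
step 12: x0=(1.5769, -1.5180, 1.0198) x1=(-0.3276, -0.1061, 0.4650) x2=(-1.2247, -0.1082, -0.0789)
step 13: x0=(1.5406, -1.5055, 1.0351) x1=(-0.3358, -0.1471, 0.4800) x2=(-1.2025, -0.1094, -0.0647)
step 14: x0=(1.5012, -1.4912, 1.0492) x1=(-0.3431, -0.1886, 0.4952) x2=(-1.1776, -0.1121, -0.0493)
step 15: x0=(1.4588, -1.4752, 1.0622) x1=(-0.3497, -0.2307, 0.5107) x2=(-1.1501, -0.1161, -0.0329)
step 16: x0=(1.4136, -1.4575, 1.0742) x1=(-0.3556, -0.2733, 0.5263) x2=(-1.1201, -0.1213, -0.0155)
step 17: x0=(1.3656, -1.4382, 1.0851) x1=(-0.3607, -0.3163, 0.5422) x2=(-1.0877, -0.1279, 0.0029)
step 18: x0=(1.3150, -1.4173, 1.0949) x1=(-0.3652, -0.3598, 0.5583) x2=(-1.0532, -0.1356, 0.0223)
step 19: x0=(1.2618, -1.3951, 1.1037) x1=(-0.3689, -0.4037, 0.5747) x2=(-1.0165, -0.1445, 0.0426)
step 20: x0=(1.2064, -1.3715, 1.1116) x1=(-0.3721, -0.4479, 0.5913) x2=(-0.9780, -0.1544, 0.0638)
step 21: x0=(1.1487, -1.3467, 1.1185) x1=(-0.3746, -0.4926, 0.6081) x2=(-0.9376, -0.1654, 0.0857)
step 22: x0=(1.0890, -1.3207, 1.1245) x1=(-0.3765, -0.5375, 0.6252) x2=(-0.8955, -0.1773, 0.1085)
step 23: x0=(1.0275, -1.2937, 1.1297) x1=(-0.3779, -0.5827, 0.6425) x2=(-0.8519, -0.1901, 0.1319)
step 24: x0=(0.9642, -1.2657, 1.1341) x1=(-0.3789, -0.6283, 0.6601) x2=(-0.8069, -0.2037, 0.1560)
step 25: x0=(0.8994, -1.2369, 1.1377) x1=(-0.3794, -0.6740, 0.6778) x2=(-0.7607, -0.2179, 0.1807)
step 26: x0=(0.8332, -1.2073, 1.1407) x1=(-0.3795, -0.7200, 0.6958) x2=(-0.7134, -0.2328, 0.2059)
step 27: x0=(0.7659, -1.1771, 1.1430) x1=(-0.3793, -0.7662, 0.7139) x2=(-0.6651, -0.2481, 0.2316)
step 28: x0=(0.6976, -1.1463, 1.1448) x1=(-0.3789, -0.8125, 0.7323) x2=(-0.6159, -0.2639, 0.2577)
step 29: x0=(0.6285, -1.1150, 1.1460) x1=(-0.3782, -0.8590, 0.7507) x2=(-0.5660, -0.2800, 0.2842)
step 30: x0=(0.5587, -1.0833, 1.1469) x1=(-0.3775, -0.9057, 0.7693) x2=(-0.5155, -0.2963, 0.3110)
step 31: x0=(0.4886, -1.0514, 1.1474) x1=(-0.3767, -0.9525, 0.7881) x2=(-0.4645, -0.3128, 0.3381)
step 0 velocities: v0=(0.2000, -0.4200, 0.9000) v1=(-0.5500, -0.9800, 0.4000) v2=(-0.5500, 0.4800, 0.0000)
step 0: KE=1.4843, PE=3.7840, E=5.2683
step 31 velocities: v0=(-2.1973, 1.0026, 0.0129) v1=(0.0246, -1.4636, 0.5857) v2=(1.6007, -0.5178, 0.8484)
step 31: KE=5.1555, PE=0.1106, E=5.2660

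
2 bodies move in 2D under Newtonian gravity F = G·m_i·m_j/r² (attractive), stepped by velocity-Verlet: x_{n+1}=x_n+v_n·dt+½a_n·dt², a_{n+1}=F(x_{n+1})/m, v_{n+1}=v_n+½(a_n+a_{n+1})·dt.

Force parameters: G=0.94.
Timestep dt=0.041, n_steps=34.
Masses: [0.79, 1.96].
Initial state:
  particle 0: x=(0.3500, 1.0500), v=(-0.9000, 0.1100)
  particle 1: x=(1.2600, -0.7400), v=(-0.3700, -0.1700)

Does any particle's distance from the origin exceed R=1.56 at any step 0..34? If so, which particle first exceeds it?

step 0: x0=(0.3500, 1.0500) x1=(1.2600, -0.7400)
step 1: x0=(0.3133, 1.0542) x1=(1.2448, -0.7468)
step 2: x0=(0.2769, 1.0577) x1=(1.2294, -0.7534)
step 3: x0=(0.2409, 1.0605) x1=(1.2139, -0.7597)
step 4: x0=(0.2052, 1.0627) x1=(1.1982, -0.7657)
step 5: x0=(0.1698, 1.0643) x1=(1.1824, -0.7715)
step 6: x0=(0.1348, 1.0652) x1=(1.1665, -0.7771)
step 7: x0=(0.1001, 1.0656) x1=(1.1504, -0.7824)
step 8: x0=(0.0658, 1.0654) x1=(1.1342, -0.7874)
step 9: x0=(0.0318, 1.0645) x1=(1.1179, -0.7922)
step 10: x0=(-0.0019, 1.0631) x1=(1.1014, -0.7968)
step 11: x0=(-0.0352, 1.0611) x1=(1.0848, -0.8012)
step 12: x0=(-0.0682, 1.0586) x1=(1.0680, -0.8053)
step 13: x0=(-0.1008, 1.0555) x1=(1.0511, -0.8092)
step 14: x0=(-0.1331, 1.0518) x1=(1.0341, -0.8129)
step 15: x0=(-0.1651, 1.0477) x1=(1.0170, -0.8163)
step 16: x0=(-0.1967, 1.0429) x1=(0.9997, -0.8196)
step 17: x0=(-0.2280, 1.0377) x1=(0.9822, -0.8226)
step 18: x0=(-0.2589, 1.0319) x1=(0.9647, -0.8254)
step 19: x0=(-0.2895, 1.0256) x1=(0.9469, -0.8281)
step 20: x0=(-0.3198, 1.0188) x1=(0.9291, -0.8305)
step 21: x0=(-0.3497, 1.0114) x1=(0.9111, -0.8327)
step 22: x0=(-0.3792, 1.0036) x1=(0.8930, -0.8346)
step 23: x0=(-0.4084, 0.9952) x1=(0.8747, -0.8364)
step 24: x0=(-0.4372, 0.9863) x1=(0.8563, -0.8380)
step 25: x0=(-0.4657, 0.9770) x1=(0.8377, -0.8394)
step 26: x0=(-0.4939, 0.9671) x1=(0.8190, -0.8405)
step 27: x0=(-0.5216, 0.9567) x1=(0.8002, -0.8415)
step 28: x0=(-0.5490, 0.9458) x1=(0.7811, -0.8423)
step 29: x0=(-0.5760, 0.9345) x1=(0.7620, -0.8428)
step 30: x0=(-0.6027, 0.9226) x1=(0.7427, -0.8432)
step 31: x0=(-0.6289, 0.9102) x1=(0.7232, -0.8434)
step 32: x0=(-0.6548, 0.8973) x1=(0.7036, -0.8433)
step 33: x0=(-0.6803, 0.8839) x1=(0.6838, -0.8431)
step 34: x0=(-0.7054, 0.8700) x1=(0.6639, -0.8426)

no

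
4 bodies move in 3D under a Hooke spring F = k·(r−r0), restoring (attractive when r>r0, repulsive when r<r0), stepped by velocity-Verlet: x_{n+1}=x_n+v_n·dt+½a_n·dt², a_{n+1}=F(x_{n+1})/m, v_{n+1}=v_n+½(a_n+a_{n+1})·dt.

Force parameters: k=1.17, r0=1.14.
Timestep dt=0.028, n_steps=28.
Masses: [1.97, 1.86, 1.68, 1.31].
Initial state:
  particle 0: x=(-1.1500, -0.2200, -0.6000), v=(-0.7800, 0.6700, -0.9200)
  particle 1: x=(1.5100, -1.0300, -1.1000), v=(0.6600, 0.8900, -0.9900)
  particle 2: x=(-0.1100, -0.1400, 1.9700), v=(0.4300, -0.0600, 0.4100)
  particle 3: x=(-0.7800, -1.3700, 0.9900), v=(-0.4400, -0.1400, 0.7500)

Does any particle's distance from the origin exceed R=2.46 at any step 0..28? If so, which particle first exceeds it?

step 0: x0=(-1.1500, -0.2200, -0.6000) x1=(1.5100, -1.0300, -1.1000) x2=(-0.1100, -0.1400, 1.9700) x3=(-0.7800, -1.3700, 0.9900)
step 1: x0=(-1.1713, -0.2015, -0.6253) x1=(1.5275, -1.0049, -1.1268) x2=(-0.0979, -0.1420, 1.9804) x3=(-0.7918, -1.3735, 1.0104)
step 2: x0=(-1.1915, -0.1834, -0.6497) x1=(1.5428, -0.9793, -1.1517) x2=(-0.0856, -0.1445, 1.9886) x3=(-0.8025, -1.3762, 1.0296)
step 3: x0=(-1.2104, -0.1657, -0.6732) x1=(1.5561, -0.9534, -1.1748) x2=(-0.0733, -0.1476, 1.9946) x3=(-0.8121, -1.3781, 1.0475)
step 4: x0=(-1.2282, -0.1486, -0.6956) x1=(1.5672, -0.9271, -1.1958) x2=(-0.0608, -0.1512, 1.9984) x3=(-0.8206, -1.3791, 1.0640)
step 5: x0=(-1.2448, -0.1319, -0.7171) x1=(1.5762, -0.9004, -1.2149) x2=(-0.0483, -0.1554, 1.9999) x3=(-0.8279, -1.3791, 1.0791)
step 6: x0=(-1.2602, -0.1158, -0.7375) x1=(1.5829, -0.8734, -1.2321) x2=(-0.0357, -0.1600, 1.9990) x3=(-0.8341, -1.3783, 1.0927)
step 7: x0=(-1.2742, -0.1002, -0.7568) x1=(1.5874, -0.8461, -1.2472) x2=(-0.0230, -0.1651, 1.9959) x3=(-0.8391, -1.3764, 1.1049)
step 8: x0=(-1.2870, -0.0851, -0.7750) x1=(1.5898, -0.8185, -1.2603) x2=(-0.0103, -0.1707, 1.9905) x3=(-0.8429, -1.3736, 1.1155)
step 9: x0=(-1.2985, -0.0706, -0.7921) x1=(1.5899, -0.7906, -1.2713) x2=(0.0024, -0.1767, 1.9827) x3=(-0.8456, -1.3698, 1.1245)
step 10: x0=(-1.3086, -0.0566, -0.8081) x1=(1.5877, -0.7625, -1.2803) x2=(0.0151, -0.1831, 1.9726) x3=(-0.8471, -1.3650, 1.1319)
step 11: x0=(-1.3174, -0.0432, -0.8229) x1=(1.5833, -0.7342, -1.2872) x2=(0.0278, -0.1899, 1.9601) x3=(-0.8474, -1.3591, 1.1376)
step 12: x0=(-1.3249, -0.0303, -0.8366) x1=(1.5768, -0.7057, -1.2921) x2=(0.0404, -0.1971, 1.9454) x3=(-0.8466, -1.3523, 1.1417)
step 13: x0=(-1.3309, -0.0180, -0.8491) x1=(1.5679, -0.6771, -1.2950) x2=(0.0530, -0.2045, 1.9283) x3=(-0.8446, -1.3443, 1.1441)
step 14: x0=(-1.3357, -0.0063, -0.8604) x1=(1.5569, -0.6483, -1.2958) x2=(0.0656, -0.2123, 1.9090) x3=(-0.8414, -1.3353, 1.1447)
step 15: x0=(-1.3390, 0.0048, -0.8705) x1=(1.5438, -0.6194, -1.2946) x2=(0.0780, -0.2204, 1.8873) x3=(-0.8371, -1.3252, 1.1436)
step 16: x0=(-1.3410, 0.0154, -0.8794) x1=(1.5284, -0.5904, -1.2914) x2=(0.0904, -0.2287, 1.8634) x3=(-0.8317, -1.3141, 1.1407)
step 17: x0=(-1.3416, 0.0254, -0.8872) x1=(1.5109, -0.5613, -1.2863) x2=(0.1027, -0.2372, 1.8373) x3=(-0.8252, -1.3019, 1.1361)
step 18: x0=(-1.3408, 0.0348, -0.8937) x1=(1.4914, -0.5322, -1.2791) x2=(0.1148, -0.2460, 1.8091) x3=(-0.8176, -1.2887, 1.1297)
step 19: x0=(-1.3387, 0.0436, -0.8990) x1=(1.4697, -0.5031, -1.2701) x2=(0.1268, -0.2548, 1.7786) x3=(-0.8089, -1.2744, 1.1215)
step 20: x0=(-1.3352, 0.0518, -0.9032) x1=(1.4461, -0.4740, -1.2592) x2=(0.1386, -0.2638, 1.7461) x3=(-0.7992, -1.2591, 1.1116)
step 21: x0=(-1.3304, 0.0595, -0.9062) x1=(1.4205, -0.4449, -1.2464) x2=(0.1503, -0.2730, 1.7115) x3=(-0.7886, -1.2427, 1.1000)
step 22: x0=(-1.3243, 0.0666, -0.9080) x1=(1.3929, -0.4159, -1.2318) x2=(0.1618, -0.2821, 1.6748) x3=(-0.7769, -1.2254, 1.0866)
step 23: x0=(-1.3168, 0.0732, -0.9086) x1=(1.3635, -0.3869, -1.2155) x2=(0.1731, -0.2913, 1.6363) x3=(-0.7644, -1.2070, 1.0715)
step 24: x0=(-1.3081, 0.0792, -0.9081) x1=(1.3322, -0.3581, -1.1975) x2=(0.1843, -0.3006, 1.5958) x3=(-0.7509, -1.1877, 1.0547)
step 25: x0=(-1.2981, 0.0847, -0.9065) x1=(1.2992, -0.3293, -1.1778) x2=(0.1952, -0.3098, 1.5535) x3=(-0.7366, -1.1674, 1.0362)
step 26: x0=(-1.2868, 0.0897, -0.9039) x1=(1.2645, -0.3007, -1.1565) x2=(0.2059, -0.3189, 1.5094) x3=(-0.7215, -1.1462, 1.0162)
step 27: x0=(-1.2743, 0.0942, -0.9001) x1=(1.2282, -0.2723, -1.1337) x2=(0.2164, -0.3280, 1.4636) x3=(-0.7056, -1.1241, 0.9945)
step 28: x0=(-1.2606, 0.0981, -0.8953) x1=(1.1903, -0.2441, -1.1094) x2=(0.2267, -0.3370, 1.4161) x3=(-0.6890, -1.1011, 0.9712)

no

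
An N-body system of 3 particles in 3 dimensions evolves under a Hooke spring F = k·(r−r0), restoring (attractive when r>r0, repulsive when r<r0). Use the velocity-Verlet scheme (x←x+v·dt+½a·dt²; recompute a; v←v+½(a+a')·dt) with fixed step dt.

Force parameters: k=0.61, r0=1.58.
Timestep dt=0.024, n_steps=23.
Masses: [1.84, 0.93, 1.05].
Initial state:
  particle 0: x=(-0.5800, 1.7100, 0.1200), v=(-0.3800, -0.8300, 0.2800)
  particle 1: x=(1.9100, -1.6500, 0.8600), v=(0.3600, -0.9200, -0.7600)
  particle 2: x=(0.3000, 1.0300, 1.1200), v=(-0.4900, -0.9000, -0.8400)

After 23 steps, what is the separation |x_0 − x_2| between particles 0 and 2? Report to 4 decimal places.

1.1759

step 0: x0=(-0.5800, 1.7100, 0.1200) x1=(1.9100, -1.6500, 0.8600) x2=(0.3000, 1.0300, 1.1200)
step 1: x0=(-0.5890, 1.6899, 0.1268) x1=(1.9182, -1.6714, 0.8417) x2=(0.2884, 1.0082, 1.0998)
step 2: x0=(-0.5977, 1.6694, 0.1336) x1=(1.9255, -1.6916, 0.8233) x2=(0.2771, 0.9859, 1.0796)
step 3: x0=(-0.6061, 1.6485, 0.1405) x1=(1.9319, -1.7104, 0.8047) x2=(0.2660, 0.9631, 1.0594)
step 4: x0=(-0.6142, 1.6272, 0.1475) x1=(1.9373, -1.7279, 0.7861) x2=(0.2553, 0.9399, 1.0392)
step 5: x0=(-0.6220, 1.6055, 0.1545) x1=(1.9419, -1.7441, 0.7673) x2=(0.2449, 0.9162, 1.0190)
step 6: x0=(-0.6295, 1.5834, 0.1615) x1=(1.9455, -1.7590, 0.7485) x2=(0.2348, 0.8920, 0.9987)
step 7: x0=(-0.6368, 1.5610, 0.1687) x1=(1.9481, -1.7727, 0.7295) x2=(0.2251, 0.8674, 0.9785)
step 8: x0=(-0.6437, 1.5381, 0.1758) x1=(1.9499, -1.7850, 0.7105) x2=(0.2156, 0.8422, 0.9583)
step 9: x0=(-0.6504, 1.5149, 0.1830) x1=(1.9507, -1.7960, 0.6914) x2=(0.2065, 0.8166, 0.9380)
step 10: x0=(-0.6568, 1.4913, 0.1903) x1=(1.9505, -1.8058, 0.6722) x2=(0.1978, 0.7906, 0.9178)
step 11: x0=(-0.6629, 1.4674, 0.1975) x1=(1.9494, -1.8143, 0.6530) x2=(0.1894, 0.7640, 0.8976)
step 12: x0=(-0.6687, 1.4431, 0.2048) x1=(1.9474, -1.8216, 0.6336) x2=(0.1814, 0.7370, 0.8773)
step 13: x0=(-0.6743, 1.4184, 0.2122) x1=(1.9444, -1.8276, 0.6143) x2=(0.1737, 0.7094, 0.8571)
step 14: x0=(-0.6796, 1.3934, 0.2195) x1=(1.9404, -1.8323, 0.5948) x2=(0.1663, 0.6815, 0.8369)
step 15: x0=(-0.6846, 1.3680, 0.2269) x1=(1.9355, -1.8359, 0.5754) x2=(0.1594, 0.6530, 0.8167)
step 16: x0=(-0.6894, 1.3423, 0.2342) x1=(1.9297, -1.8382, 0.5559) x2=(0.1527, 0.6241, 0.7966)
step 17: x0=(-0.6938, 1.3162, 0.2416) x1=(1.9230, -1.8393, 0.5364) x2=(0.1465, 0.5947, 0.7764)
step 18: x0=(-0.6981, 1.2898, 0.2490) x1=(1.9153, -1.8393, 0.5168) x2=(0.1406, 0.5649, 0.7562)
step 19: x0=(-0.7020, 1.2631, 0.2564) x1=(1.9067, -1.8381, 0.4972) x2=(0.1351, 0.5346, 0.7361)
step 20: x0=(-0.7057, 1.2361, 0.2637) x1=(1.8972, -1.8358, 0.4776) x2=(0.1299, 0.5038, 0.7160)
step 21: x0=(-0.7092, 1.2087, 0.2711) x1=(1.8867, -1.8324, 0.4580) x2=(0.1251, 0.4726, 0.6959)
step 22: x0=(-0.7124, 1.1811, 0.2785) x1=(1.8754, -1.8279, 0.4384) x2=(0.1207, 0.4410, 0.6758)
step 23: x0=(-0.7154, 1.1531, 0.2859) x1=(1.8632, -1.8223, 0.4188) x2=(0.1166, 0.4090, 0.6557)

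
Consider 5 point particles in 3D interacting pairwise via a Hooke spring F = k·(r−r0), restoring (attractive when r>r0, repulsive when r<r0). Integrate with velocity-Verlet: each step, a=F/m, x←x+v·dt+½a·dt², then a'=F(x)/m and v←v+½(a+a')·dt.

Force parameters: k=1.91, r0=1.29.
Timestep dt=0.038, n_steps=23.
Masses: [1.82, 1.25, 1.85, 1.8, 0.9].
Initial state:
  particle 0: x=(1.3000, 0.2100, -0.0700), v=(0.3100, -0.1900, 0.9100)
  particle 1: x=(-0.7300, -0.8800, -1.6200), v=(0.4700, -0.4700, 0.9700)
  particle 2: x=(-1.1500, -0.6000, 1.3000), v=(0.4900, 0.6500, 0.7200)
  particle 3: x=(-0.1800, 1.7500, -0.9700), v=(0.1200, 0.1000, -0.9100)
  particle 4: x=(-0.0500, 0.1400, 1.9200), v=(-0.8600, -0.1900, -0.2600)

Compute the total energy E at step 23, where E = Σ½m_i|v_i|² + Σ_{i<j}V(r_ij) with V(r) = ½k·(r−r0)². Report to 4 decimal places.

step 0: x0=(1.3000, 0.2100, -0.0700) x1=(-0.7300, -0.8800, -1.6200) x2=(-1.1500, -0.6000, 1.3000) x3=(-0.1800, 1.7500, -0.9700) x4=(-0.0500, 0.1400, 1.9200)
step 1: x0=(1.3089, 0.2025, -0.0351) x1=(-0.7104, -0.8948, -1.5775) x2=(-1.1296, -0.5739, 1.3246) x3=(-0.1756, 1.7503, -1.0021) x4=(-0.0827, 0.1332, 1.9023)
step 2: x0=(1.3122, 0.1944, 0.0004) x1=(-0.6874, -0.9032, -1.5238) x2=(-1.1059, -0.5452, 1.3435) x3=(-0.1714, 1.7437, -1.0291) x4=(-0.1151, 0.1273, 1.8694)
step 3: x0=(1.3099, 0.1859, 0.0364) x1=(-0.6612, -0.9055, -1.4595) x2=(-1.0790, -0.5141, 1.3567) x3=(-0.1674, 1.7301, -1.0507) x4=(-0.1469, 0.1225, 1.8218)
step 4: x0=(1.3020, 0.1770, 0.0727) x1=(-0.6319, -0.9015, -1.3850) x2=(-1.0490, -0.4807, 1.3643) x3=(-0.1636, 1.7097, -1.0670) x4=(-0.1775, 0.1188, 1.7602)
step 5: x0=(1.2887, 0.1678, 0.1092) x1=(-0.5997, -0.8914, -1.3010) x2=(-1.0161, -0.4452, 1.3663) x3=(-0.1600, 1.6826, -1.0777) x4=(-0.2066, 0.1166, 1.6855)
step 6: x0=(1.2703, 0.1583, 0.1458) x1=(-0.5650, -0.8754, -1.2081) x2=(-0.9807, -0.4079, 1.3628) x3=(-0.1565, 1.6489, -1.0830) x4=(-0.2339, 0.1158, 1.5985)
step 7: x0=(1.2469, 0.1486, 0.1822) x1=(-0.5279, -0.8538, -1.1072) x2=(-0.9429, -0.3689, 1.3541) x3=(-0.1532, 1.6090, -1.0829) x4=(-0.2590, 0.1167, 1.5004)
step 8: x0=(1.2188, 0.1389, 0.2185) x1=(-0.4887, -0.8268, -0.9992) x2=(-0.9030, -0.3284, 1.3405) x3=(-0.1500, 1.5632, -1.0773) x4=(-0.2817, 0.1194, 1.3924)
step 9: x0=(1.1864, 0.1291, 0.2544) x1=(-0.4477, -0.7949, -0.8850) x2=(-0.8613, -0.2868, 1.3222) x3=(-0.1469, 1.5117, -1.0666) x4=(-0.3017, 0.1240, 1.2754)
step 10: x0=(1.1500, 0.1194, 0.2899) x1=(-0.4052, -0.7585, -0.7657) x2=(-0.8181, -0.2442, 1.2998) x3=(-0.1439, 1.4549, -1.0507) x4=(-0.3188, 0.1307, 1.1507)
step 11: x0=(1.1100, 0.1098, 0.3249) x1=(-0.3615, -0.7180, -0.6423) x2=(-0.7735, -0.2008, 1.2737) x3=(-0.1408, 1.3934, -1.0301) x4=(-0.3332, 0.1395, 1.0192)
step 12: x0=(1.0670, 0.1005, 0.3593) x1=(-0.3167, -0.6740, -0.5158) x2=(-0.7278, -0.1568, 1.2446) x3=(-0.1378, 1.3274, -1.0050) x4=(-0.3450, 0.1504, 0.8819)
step 13: x0=(1.0213, 0.0915, 0.3931) x1=(-0.2712, -0.6272, -0.3873) x2=(-0.6811, -0.1122, 1.2130) x3=(-0.1347, 1.2576, -0.9756) x4=(-0.3545, 0.1633, 0.7398)
step 14: x0=(0.9734, 0.0828, 0.4262) x1=(-0.2252, -0.5781, -0.2578) x2=(-0.6335, -0.0670, 1.1794) x3=(-0.1315, 1.1843, -0.9425) x4=(-0.3624, 0.1782, 0.5940)
step 15: x0=(0.9239, 0.0746, 0.4586) x1=(-0.1789, -0.5276, -0.1282) x2=(-0.5852, -0.0214, 1.1444) x3=(-0.1283, 1.1081, -0.9059) x4=(-0.3692, 0.1949, 0.4455)
step 16: x0=(0.8731, 0.0668, 0.4905) x1=(-0.1323, -0.4764, 0.0008) x2=(-0.5362, 0.0248, 1.1082) x3=(-0.1248, 1.0296, -0.8663) x4=(-0.3756, 0.2135, 0.2953)
step 17: x0=(0.8216, 0.0596, 0.5219) x1=(-0.0854, -0.4254, 0.1288) x2=(-0.4867, 0.0714, 1.0713) x3=(-0.1212, 0.9492, -0.8242) x4=(-0.3821, 0.2340, 0.1439)
step 18: x0=(0.7697, 0.0528, 0.5529) x1=(-0.0382, -0.3752, 0.2559) x2=(-0.4370, 0.1186, 1.0339) x3=(-0.1173, 0.8674, -0.7800) x4=(-0.3894, 0.2562, -0.0083)
step 19: x0=(0.7179, 0.0467, 0.5834) x1=(0.0090, -0.3260, 0.3823) x2=(-0.3872, 0.1664, 0.9962) x3=(-0.1131, 0.7847, -0.7343) x4=(-0.3975, 0.2793, -0.1611)
step 20: x0=(0.6663, 0.0411, 0.6135) x1=(0.0562, -0.2778, 0.5077) x2=(-0.3378, 0.2147, 0.9584) x3=(-0.1084, 0.7015, -0.6875) x4=(-0.4065, 0.3022, -0.3138)
step 21: x0=(0.6155, 0.0362, 0.6431) x1=(0.1029, -0.2308, 0.6322) x2=(-0.2889, 0.2638, 0.9205) x3=(-0.1030, 0.6184, -0.6399) x4=(-0.4163, 0.3241, -0.4655)
step 22: x0=(0.5656, 0.0319, 0.6719) x1=(0.1488, -0.1852, 0.7556) x2=(-0.2410, 0.3137, 0.8826) x3=(-0.0965, 0.5356, -0.5916) x4=(-0.4273, 0.3441, -0.6153)
step 23: x0=(0.5168, 0.0282, 0.6996) x1=(0.1936, -0.1409, 0.8779) x2=(-0.1942, 0.3647, 0.8443) x3=(-0.0886, 0.4531, -0.5423) x4=(-0.4396, 0.3623, -0.7629)
step 0 velocities: v0=(0.3100, -0.1900, 0.9100) v1=(0.4700, -0.4700, 0.9700) v2=(0.4900, 0.6500, 0.7200) v3=(0.1200, 0.1000, -0.9100) v4=(-0.8600, -0.1900, -0.2600)
step 0: KE=3.9772, PE=25.5766, E=29.5538
step 23 velocities: v0=(-1.2668, -0.0922, 0.7093) v1=(1.1653, 1.1455, 3.2107) v2=(1.2142, 1.3546, -1.0146) v3=(0.2232, -2.1699, 1.3168) v4=(-0.3320, 0.4600, -3.8540)
step 23: KE=26.7223, PE=2.8167, E=29.5390

29.5390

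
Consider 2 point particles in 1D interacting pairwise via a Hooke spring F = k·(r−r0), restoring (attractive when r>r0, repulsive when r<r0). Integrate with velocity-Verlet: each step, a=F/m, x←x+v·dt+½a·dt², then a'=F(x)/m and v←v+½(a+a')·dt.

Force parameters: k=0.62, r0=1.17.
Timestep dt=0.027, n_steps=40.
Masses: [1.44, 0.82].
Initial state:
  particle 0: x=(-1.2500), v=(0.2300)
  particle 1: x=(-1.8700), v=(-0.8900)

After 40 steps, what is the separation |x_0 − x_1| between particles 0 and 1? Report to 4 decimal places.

step 0: x0=(-1.2500) x1=(-1.8700)
step 1: x0=(-1.2437) x1=(-1.8942)
step 2: x0=(-1.2372) x1=(-1.9186)
step 3: x0=(-1.2306) x1=(-1.9434)
step 4: x0=(-1.2239) x1=(-1.9684)
step 5: x0=(-1.2170) x1=(-1.9936)
step 6: x0=(-1.2100) x1=(-2.0190)
step 7: x0=(-1.2028) x1=(-2.0447)
step 8: x0=(-1.1956) x1=(-2.0705)
step 9: x0=(-1.1883) x1=(-2.0965)
step 10: x0=(-1.1809) x1=(-2.1226)
step 11: x0=(-1.1734) x1=(-2.1489)
step 12: x0=(-1.1659) x1=(-2.1752)
step 13: x0=(-1.1583) x1=(-2.2017)
step 14: x0=(-1.1507) x1=(-2.2282)
step 15: x0=(-1.1430) x1=(-2.2548)
step 16: x0=(-1.1353) x1=(-2.2814)
step 17: x0=(-1.1276) x1=(-2.3080)
step 18: x0=(-1.1200) x1=(-2.3346)
step 19: x0=(-1.1123) x1=(-2.3612)
step 20: x0=(-1.1047) x1=(-2.3877)
step 21: x0=(-1.0971) x1=(-2.4142)
step 22: x0=(-1.0895) x1=(-2.4406)
step 23: x0=(-1.0820) x1=(-2.4669)
step 24: x0=(-1.0746) x1=(-2.4931)
step 25: x0=(-1.0672) x1=(-2.5191)
step 26: x0=(-1.0599) x1=(-2.5450)
step 27: x0=(-1.0528) x1=(-2.5707)
step 28: x0=(-1.0457) x1=(-2.5962)
step 29: x0=(-1.0388) x1=(-2.6215)
step 30: x0=(-1.0320) x1=(-2.6466)
step 31: x0=(-1.0253) x1=(-2.6715)
step 32: x0=(-1.0188) x1=(-2.6960)
step 33: x0=(-1.0124) x1=(-2.7203)
step 34: x0=(-1.0062) x1=(-2.7443)
step 35: x0=(-1.0002) x1=(-2.7680)
step 36: x0=(-0.9944) x1=(-2.7914)
step 37: x0=(-0.9887) x1=(-2.8144)
step 38: x0=(-0.9833) x1=(-2.8371)
step 39: x0=(-0.9781) x1=(-2.8593)
step 40: x0=(-0.9731) x1=(-2.8812)

1.9081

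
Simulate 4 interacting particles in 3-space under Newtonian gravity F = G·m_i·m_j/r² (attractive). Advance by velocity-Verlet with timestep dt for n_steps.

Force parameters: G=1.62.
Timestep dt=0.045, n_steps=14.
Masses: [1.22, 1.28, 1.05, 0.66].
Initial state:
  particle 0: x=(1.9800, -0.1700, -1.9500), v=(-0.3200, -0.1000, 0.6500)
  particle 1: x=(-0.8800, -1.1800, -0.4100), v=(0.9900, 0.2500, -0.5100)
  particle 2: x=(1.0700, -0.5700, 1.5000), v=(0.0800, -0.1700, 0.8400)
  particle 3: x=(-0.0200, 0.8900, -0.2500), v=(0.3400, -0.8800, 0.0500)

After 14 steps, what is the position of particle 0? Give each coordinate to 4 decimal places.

(1.7092, -0.2396, -1.4756)

step 0: x0=(1.9800, -0.1700, -1.9500) x1=(-0.8800, -1.1800, -0.4100) x2=(1.0700, -0.5700, 1.5000) x3=(-0.0200, 0.8900, -0.2500)
step 1: x0=(1.9653, -0.1745, -1.9205) x1=(-0.8351, -1.1685, -0.4329) x2=(1.0734, -0.5776, 1.5374) x3=(-0.0046, 0.8498, -0.2477)
step 2: x0=(1.9501, -0.1791, -1.8903) x1=(-0.7894, -1.1563, -0.4555) x2=(1.0763, -0.5851, 1.5738) x3=(0.0111, 0.8082, -0.2455)
step 3: x0=(1.9342, -0.1837, -1.8596) x1=(-0.7429, -1.1435, -0.4780) x2=(1.0789, -0.5924, 1.6093) x3=(0.0271, 0.7654, -0.2433)
step 4: x0=(1.9177, -0.1883, -1.8282) x1=(-0.6956, -1.1300, -0.5003) x2=(1.0810, -0.5997, 1.6439) x3=(0.0433, 0.7211, -0.2411)
step 5: x0=(1.9005, -0.1930, -1.7962) x1=(-0.6474, -1.1158, -0.5224) x2=(1.0827, -0.6068, 1.6775) x3=(0.0598, 0.6754, -0.2390)
step 6: x0=(1.8826, -0.1978, -1.7635) x1=(-0.5985, -1.1009, -0.5442) x2=(1.0841, -0.6138, 1.7102) x3=(0.0765, 0.6282, -0.2370)
step 7: x0=(1.8640, -0.2027, -1.7302) x1=(-0.5486, -1.0852, -0.5659) x2=(1.0850, -0.6207, 1.7419) x3=(0.0935, 0.5794, -0.2352)
step 8: x0=(1.8446, -0.2076, -1.6961) x1=(-0.4979, -1.0687, -0.5872) x2=(1.0856, -0.6275, 1.7726) x3=(0.1107, 0.5290, -0.2336)
step 9: x0=(1.8245, -0.2126, -1.6614) x1=(-0.4462, -1.0513, -0.6083) x2=(1.0859, -0.6342, 1.8023) x3=(0.1282, 0.4768, -0.2323)
step 10: x0=(1.8034, -0.2177, -1.6259) x1=(-0.3936, -1.0329, -0.6291) x2=(1.0858, -0.6408, 1.8310) x3=(0.1459, 0.4228, -0.2314)
step 11: x0=(1.7814, -0.2230, -1.5896) x1=(-0.3399, -1.0135, -0.6496) x2=(1.0855, -0.6472, 1.8587) x3=(0.1639, 0.3669, -0.2308)
step 12: x0=(1.7584, -0.2283, -1.5525) x1=(-0.2851, -0.9931, -0.6698) x2=(1.0848, -0.6535, 1.8854) x3=(0.1821, 0.3089, -0.2308)
step 13: x0=(1.7344, -0.2339, -1.5145) x1=(-0.2292, -0.9714, -0.6895) x2=(1.0838, -0.6597, 1.9110) x3=(0.2004, 0.2487, -0.2315)
step 14: x0=(1.7092, -0.2396, -1.4756) x1=(-0.1721, -0.9484, -0.7088) x2=(1.0825, -0.6658, 1.9356) x3=(0.2190, 0.1861, -0.2331)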